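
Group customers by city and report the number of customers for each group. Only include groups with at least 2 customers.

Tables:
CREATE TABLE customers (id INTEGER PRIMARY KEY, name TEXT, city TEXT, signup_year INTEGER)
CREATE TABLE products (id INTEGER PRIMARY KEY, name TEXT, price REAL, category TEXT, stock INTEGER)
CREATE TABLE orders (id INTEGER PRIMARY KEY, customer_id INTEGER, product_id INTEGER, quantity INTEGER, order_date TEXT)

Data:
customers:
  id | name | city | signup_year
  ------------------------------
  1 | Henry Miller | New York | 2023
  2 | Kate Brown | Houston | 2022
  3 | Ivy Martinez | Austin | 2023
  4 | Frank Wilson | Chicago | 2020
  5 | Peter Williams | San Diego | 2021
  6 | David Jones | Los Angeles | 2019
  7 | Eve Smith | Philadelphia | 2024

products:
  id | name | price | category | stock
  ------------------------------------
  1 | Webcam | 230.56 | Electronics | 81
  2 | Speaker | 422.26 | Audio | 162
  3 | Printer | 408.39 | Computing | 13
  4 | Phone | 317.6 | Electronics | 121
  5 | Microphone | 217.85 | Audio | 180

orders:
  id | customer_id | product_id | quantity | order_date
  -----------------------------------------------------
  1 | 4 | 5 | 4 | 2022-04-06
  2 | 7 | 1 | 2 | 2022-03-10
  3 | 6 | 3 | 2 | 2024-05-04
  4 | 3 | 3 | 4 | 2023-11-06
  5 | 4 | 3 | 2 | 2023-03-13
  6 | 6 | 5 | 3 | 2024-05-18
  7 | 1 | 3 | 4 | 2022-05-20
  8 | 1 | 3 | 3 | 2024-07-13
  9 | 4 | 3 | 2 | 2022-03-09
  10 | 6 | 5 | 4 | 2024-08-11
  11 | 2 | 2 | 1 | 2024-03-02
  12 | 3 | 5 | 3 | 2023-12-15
SELECT city, COUNT(*) AS n FROM customers GROUP BY city HAVING COUNT(*) >= 2

Execution result:
(no rows)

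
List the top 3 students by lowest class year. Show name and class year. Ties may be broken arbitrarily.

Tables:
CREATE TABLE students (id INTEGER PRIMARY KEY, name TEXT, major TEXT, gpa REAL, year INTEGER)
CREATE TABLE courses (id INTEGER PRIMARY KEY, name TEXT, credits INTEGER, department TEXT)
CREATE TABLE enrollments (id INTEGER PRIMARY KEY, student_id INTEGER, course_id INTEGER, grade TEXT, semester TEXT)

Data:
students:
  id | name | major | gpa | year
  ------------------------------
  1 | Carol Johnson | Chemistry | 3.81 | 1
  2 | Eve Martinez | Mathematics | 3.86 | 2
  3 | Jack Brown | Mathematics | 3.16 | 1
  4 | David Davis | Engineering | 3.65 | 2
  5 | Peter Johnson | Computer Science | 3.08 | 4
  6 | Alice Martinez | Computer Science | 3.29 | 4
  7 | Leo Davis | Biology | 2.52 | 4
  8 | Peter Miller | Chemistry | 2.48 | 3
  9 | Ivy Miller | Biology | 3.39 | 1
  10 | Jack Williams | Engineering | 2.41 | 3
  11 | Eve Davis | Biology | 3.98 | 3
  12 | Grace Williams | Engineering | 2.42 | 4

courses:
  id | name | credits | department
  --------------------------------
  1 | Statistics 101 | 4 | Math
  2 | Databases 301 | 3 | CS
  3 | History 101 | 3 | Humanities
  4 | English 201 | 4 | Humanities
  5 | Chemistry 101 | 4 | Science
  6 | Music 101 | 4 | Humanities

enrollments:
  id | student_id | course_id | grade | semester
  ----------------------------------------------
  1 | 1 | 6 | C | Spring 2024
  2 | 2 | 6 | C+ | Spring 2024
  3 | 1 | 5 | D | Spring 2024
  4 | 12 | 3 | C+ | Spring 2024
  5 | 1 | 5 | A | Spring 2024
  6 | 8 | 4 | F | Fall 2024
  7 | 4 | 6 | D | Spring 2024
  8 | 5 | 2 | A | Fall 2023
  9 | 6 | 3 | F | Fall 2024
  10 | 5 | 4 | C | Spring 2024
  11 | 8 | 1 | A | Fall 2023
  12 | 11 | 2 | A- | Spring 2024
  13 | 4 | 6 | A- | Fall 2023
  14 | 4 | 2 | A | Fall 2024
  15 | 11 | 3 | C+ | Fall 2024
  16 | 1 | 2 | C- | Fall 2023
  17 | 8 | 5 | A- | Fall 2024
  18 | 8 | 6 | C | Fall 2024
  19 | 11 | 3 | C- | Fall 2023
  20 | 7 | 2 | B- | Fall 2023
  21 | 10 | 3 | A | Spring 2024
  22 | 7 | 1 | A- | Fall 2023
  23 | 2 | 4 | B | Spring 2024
SELECT name, year FROM students ORDER BY year ASC LIMIT 3

Execution result:
name | year
Carol Johnson | 1
Jack Brown | 1
Ivy Miller | 1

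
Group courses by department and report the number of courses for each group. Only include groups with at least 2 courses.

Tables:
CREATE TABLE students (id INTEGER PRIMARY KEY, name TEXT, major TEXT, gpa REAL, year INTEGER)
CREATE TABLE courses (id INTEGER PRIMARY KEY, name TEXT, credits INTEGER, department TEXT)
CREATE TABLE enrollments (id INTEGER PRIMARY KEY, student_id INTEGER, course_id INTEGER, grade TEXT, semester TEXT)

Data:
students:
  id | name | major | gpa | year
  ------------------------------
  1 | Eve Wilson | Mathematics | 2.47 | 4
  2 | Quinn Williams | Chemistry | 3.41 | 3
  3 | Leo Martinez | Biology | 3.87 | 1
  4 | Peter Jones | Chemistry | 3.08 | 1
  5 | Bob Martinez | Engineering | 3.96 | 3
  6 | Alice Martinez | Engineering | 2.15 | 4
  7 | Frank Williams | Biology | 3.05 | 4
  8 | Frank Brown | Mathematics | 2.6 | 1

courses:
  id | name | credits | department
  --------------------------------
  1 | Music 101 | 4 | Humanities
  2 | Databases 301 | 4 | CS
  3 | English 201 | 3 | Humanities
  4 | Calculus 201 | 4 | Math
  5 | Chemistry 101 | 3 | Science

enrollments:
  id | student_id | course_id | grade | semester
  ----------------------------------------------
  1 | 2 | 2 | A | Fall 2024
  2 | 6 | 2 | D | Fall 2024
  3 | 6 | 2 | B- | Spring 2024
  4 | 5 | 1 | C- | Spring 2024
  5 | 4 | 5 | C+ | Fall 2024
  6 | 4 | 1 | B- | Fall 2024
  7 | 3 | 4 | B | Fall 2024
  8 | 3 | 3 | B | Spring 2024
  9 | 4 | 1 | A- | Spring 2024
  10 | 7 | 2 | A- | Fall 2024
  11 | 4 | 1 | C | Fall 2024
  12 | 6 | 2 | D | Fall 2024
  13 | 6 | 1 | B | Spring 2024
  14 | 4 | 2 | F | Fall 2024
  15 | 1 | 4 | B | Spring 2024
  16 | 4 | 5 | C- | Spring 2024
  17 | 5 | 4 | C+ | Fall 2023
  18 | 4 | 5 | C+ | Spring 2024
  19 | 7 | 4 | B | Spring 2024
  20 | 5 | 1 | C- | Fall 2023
SELECT department, COUNT(*) AS n FROM courses GROUP BY department HAVING COUNT(*) >= 2

Execution result:
department | n
Humanities | 2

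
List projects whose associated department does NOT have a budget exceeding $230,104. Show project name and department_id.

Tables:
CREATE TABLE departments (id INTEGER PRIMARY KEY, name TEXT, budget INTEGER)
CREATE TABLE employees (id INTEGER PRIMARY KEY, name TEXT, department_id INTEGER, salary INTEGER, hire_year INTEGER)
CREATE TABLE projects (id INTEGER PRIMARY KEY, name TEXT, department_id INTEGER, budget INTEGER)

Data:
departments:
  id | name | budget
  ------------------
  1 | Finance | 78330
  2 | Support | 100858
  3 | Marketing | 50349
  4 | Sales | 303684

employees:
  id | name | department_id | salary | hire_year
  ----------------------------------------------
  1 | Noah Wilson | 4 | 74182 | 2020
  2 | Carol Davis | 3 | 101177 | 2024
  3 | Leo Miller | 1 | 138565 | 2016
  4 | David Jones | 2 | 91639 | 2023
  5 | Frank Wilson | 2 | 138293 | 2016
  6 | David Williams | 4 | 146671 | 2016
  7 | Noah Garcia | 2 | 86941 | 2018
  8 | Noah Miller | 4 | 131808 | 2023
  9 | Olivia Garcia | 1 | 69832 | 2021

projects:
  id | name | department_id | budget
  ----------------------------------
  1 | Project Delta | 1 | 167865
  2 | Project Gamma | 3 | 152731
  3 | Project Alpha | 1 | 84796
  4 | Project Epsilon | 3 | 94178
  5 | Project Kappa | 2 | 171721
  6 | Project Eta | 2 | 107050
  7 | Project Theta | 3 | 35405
SELECT name, department_id FROM projects WHERE department_id NOT IN (SELECT id FROM departments WHERE budget > 230104)

Execution result:
name | department_id
Project Delta | 1
Project Gamma | 3
Project Alpha | 1
Project Epsilon | 3
Project Kappa | 2
Project Eta | 2
Project Theta | 3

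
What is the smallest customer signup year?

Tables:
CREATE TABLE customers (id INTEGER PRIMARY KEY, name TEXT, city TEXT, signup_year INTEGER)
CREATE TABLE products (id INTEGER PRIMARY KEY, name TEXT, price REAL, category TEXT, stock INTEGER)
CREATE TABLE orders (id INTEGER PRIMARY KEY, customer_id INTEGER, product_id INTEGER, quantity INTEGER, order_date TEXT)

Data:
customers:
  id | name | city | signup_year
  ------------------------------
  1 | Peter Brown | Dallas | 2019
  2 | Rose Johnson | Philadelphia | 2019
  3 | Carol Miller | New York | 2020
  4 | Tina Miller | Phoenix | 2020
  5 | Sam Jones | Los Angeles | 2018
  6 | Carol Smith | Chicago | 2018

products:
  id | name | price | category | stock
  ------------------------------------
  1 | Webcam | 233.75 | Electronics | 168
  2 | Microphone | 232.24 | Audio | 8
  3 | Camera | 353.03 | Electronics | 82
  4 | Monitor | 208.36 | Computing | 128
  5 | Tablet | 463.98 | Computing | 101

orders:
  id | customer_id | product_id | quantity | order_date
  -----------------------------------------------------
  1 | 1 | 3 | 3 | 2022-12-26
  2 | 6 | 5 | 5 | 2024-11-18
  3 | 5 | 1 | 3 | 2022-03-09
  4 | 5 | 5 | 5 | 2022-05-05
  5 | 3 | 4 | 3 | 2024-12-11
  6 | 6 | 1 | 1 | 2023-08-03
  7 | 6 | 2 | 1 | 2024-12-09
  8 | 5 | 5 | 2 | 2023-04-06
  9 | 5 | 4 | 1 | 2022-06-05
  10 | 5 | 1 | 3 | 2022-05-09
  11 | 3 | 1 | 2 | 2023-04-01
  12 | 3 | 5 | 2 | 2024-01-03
SELECT MIN(signup_year) FROM customers

Execution result:
2018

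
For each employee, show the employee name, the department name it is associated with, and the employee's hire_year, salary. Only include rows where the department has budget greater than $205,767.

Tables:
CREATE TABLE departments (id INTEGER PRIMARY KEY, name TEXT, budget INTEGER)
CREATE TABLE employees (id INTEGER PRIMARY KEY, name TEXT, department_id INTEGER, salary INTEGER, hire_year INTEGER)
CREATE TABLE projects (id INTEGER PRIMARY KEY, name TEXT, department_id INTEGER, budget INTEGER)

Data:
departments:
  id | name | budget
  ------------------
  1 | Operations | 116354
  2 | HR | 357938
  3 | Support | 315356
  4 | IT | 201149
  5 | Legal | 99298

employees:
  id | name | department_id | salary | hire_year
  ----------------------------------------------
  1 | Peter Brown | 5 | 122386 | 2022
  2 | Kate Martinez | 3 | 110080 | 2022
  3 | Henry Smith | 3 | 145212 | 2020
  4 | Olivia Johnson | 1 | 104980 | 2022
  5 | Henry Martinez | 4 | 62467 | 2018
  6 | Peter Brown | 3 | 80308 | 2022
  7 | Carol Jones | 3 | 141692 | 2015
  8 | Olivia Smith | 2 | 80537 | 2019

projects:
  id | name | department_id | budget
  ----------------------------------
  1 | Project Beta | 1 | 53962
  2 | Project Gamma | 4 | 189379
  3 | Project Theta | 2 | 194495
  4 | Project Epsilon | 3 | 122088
SELECT c.name, p.name AS department, c.hire_year, c.salary FROM employees c JOIN departments p ON c.department_id = p.id WHERE p.budget > 205767

Execution result:
name | department | hire_year | salary
Kate Martinez | Support | 2022 | 110080
Henry Smith | Support | 2020 | 145212
Peter Brown | Support | 2022 | 80308
Carol Jones | Support | 2015 | 141692
Olivia Smith | HR | 2019 | 80537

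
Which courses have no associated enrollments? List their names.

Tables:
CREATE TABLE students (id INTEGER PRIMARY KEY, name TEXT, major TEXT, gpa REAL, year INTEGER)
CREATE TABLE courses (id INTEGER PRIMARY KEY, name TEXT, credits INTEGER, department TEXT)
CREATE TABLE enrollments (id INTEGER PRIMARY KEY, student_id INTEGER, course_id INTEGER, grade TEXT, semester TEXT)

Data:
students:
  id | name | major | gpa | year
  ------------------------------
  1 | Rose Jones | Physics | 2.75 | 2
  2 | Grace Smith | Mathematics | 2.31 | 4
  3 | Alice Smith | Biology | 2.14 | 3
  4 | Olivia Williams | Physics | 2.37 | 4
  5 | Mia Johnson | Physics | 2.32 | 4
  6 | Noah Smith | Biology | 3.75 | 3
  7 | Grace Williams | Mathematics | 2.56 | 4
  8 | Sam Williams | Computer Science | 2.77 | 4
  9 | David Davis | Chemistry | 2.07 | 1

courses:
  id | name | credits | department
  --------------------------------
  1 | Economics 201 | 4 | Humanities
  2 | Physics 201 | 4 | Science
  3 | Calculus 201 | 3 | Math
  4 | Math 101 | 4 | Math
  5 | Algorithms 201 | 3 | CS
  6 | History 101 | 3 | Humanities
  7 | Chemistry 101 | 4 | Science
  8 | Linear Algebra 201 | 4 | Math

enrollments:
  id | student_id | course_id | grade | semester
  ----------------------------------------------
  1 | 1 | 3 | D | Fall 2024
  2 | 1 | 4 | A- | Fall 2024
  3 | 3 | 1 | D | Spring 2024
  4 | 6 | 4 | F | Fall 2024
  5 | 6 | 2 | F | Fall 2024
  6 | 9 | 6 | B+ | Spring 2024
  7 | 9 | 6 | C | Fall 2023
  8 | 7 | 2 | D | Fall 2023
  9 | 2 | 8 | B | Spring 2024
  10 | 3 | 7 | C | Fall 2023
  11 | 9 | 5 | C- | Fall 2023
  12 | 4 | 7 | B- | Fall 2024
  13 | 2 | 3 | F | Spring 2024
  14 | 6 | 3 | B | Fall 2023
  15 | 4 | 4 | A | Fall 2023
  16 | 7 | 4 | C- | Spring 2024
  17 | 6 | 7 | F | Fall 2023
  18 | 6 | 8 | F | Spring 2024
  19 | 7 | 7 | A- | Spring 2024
SELECT p.name FROM courses p LEFT JOIN enrollments c ON c.course_id = p.id WHERE c.id IS NULL

Execution result:
(no rows)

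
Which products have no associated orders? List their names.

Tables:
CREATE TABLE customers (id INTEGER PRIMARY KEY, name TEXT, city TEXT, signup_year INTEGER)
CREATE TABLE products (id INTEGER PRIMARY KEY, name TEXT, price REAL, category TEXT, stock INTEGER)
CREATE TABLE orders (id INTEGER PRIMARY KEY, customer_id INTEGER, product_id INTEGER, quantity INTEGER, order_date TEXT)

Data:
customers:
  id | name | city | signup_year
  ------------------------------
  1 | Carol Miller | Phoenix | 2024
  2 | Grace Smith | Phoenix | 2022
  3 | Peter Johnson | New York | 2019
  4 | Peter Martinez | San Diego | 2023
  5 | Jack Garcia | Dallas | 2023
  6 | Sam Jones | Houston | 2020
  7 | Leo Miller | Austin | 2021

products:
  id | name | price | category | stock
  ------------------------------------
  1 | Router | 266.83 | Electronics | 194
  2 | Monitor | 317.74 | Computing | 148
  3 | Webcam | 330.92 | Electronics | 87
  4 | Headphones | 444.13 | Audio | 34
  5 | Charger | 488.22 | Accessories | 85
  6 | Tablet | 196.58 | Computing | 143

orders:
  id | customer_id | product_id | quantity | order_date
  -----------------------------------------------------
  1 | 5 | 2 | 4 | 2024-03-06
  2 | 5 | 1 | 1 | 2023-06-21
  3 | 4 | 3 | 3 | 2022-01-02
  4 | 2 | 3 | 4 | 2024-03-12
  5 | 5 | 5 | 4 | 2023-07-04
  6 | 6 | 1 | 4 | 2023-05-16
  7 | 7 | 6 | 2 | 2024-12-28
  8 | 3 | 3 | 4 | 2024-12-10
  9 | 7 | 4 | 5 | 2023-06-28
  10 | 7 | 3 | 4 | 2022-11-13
SELECT p.name FROM products p LEFT JOIN orders c ON c.product_id = p.id WHERE c.id IS NULL

Execution result:
(no rows)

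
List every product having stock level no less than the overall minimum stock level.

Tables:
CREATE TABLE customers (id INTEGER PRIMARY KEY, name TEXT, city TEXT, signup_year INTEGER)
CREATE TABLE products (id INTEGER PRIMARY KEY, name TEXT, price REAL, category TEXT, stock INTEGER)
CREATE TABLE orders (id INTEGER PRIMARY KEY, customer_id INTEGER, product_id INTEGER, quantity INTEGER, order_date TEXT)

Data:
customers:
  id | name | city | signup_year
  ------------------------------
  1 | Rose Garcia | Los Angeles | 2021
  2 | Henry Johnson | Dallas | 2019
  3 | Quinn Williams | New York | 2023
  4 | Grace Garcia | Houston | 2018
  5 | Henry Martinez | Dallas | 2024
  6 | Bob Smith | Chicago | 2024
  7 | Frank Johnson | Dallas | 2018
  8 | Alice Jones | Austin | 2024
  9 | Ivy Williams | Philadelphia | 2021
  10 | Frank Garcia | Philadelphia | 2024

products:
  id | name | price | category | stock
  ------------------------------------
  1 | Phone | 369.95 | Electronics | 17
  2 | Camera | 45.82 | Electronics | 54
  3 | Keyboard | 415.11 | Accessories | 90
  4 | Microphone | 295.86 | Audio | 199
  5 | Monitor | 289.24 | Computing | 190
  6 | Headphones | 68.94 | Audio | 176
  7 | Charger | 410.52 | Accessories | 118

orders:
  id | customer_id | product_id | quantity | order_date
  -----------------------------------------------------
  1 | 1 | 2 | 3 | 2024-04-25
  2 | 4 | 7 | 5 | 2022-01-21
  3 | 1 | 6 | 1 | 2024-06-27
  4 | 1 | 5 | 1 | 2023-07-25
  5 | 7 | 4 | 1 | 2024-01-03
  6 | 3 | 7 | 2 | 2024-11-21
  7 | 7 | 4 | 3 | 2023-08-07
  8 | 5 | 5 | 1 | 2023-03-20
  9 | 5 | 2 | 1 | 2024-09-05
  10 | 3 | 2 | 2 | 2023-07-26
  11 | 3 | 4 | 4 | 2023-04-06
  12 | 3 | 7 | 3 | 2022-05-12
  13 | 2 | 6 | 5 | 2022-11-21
SELECT name, stock FROM products WHERE stock >= (SELECT MIN(stock) FROM products)

Execution result:
name | stock
Phone | 17
Camera | 54
Keyboard | 90
Microphone | 199
Monitor | 190
Headphones | 176
Charger | 118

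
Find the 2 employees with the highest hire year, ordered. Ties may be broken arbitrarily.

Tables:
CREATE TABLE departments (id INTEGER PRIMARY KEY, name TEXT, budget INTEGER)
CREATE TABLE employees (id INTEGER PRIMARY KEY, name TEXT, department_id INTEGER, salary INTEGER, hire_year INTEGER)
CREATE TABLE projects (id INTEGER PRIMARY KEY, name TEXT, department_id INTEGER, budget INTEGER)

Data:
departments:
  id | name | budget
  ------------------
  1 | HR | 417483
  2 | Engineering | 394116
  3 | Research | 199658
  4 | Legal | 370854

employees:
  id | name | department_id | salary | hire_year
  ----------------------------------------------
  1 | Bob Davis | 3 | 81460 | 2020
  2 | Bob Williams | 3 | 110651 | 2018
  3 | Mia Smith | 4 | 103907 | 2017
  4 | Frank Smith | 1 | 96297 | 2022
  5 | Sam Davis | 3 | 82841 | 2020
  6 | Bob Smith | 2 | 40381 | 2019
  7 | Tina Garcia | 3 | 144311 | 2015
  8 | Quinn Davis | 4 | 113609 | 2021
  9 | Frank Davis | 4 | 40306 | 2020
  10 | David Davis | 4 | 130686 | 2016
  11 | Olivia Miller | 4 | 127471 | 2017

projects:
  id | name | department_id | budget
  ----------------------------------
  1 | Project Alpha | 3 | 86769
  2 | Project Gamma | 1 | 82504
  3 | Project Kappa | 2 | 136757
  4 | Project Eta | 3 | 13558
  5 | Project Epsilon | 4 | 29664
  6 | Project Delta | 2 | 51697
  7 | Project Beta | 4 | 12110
SELECT name, hire_year FROM employees ORDER BY hire_year DESC LIMIT 2

Execution result:
name | hire_year
Frank Smith | 2022
Quinn Davis | 2021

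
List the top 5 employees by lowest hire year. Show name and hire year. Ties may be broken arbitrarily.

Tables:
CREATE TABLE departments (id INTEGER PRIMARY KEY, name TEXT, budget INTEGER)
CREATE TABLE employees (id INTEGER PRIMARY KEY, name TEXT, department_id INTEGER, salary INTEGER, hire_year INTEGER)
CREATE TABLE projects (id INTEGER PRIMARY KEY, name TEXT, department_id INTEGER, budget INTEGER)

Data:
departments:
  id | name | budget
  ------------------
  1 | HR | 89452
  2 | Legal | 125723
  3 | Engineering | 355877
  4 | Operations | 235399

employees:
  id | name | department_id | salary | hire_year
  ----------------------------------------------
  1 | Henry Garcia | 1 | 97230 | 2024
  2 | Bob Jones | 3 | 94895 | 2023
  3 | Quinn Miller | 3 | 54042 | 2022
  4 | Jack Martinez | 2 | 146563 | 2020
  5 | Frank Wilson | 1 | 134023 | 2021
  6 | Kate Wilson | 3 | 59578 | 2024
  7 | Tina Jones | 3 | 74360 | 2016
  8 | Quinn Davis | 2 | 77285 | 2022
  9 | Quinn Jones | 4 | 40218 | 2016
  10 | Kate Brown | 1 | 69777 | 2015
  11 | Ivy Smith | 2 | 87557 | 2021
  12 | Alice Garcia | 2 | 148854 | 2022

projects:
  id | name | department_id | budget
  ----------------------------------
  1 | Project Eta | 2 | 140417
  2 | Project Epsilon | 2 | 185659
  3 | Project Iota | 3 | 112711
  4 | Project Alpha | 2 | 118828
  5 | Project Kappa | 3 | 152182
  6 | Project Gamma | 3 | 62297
SELECT name, hire_year FROM employees ORDER BY hire_year ASC LIMIT 5

Execution result:
name | hire_year
Kate Brown | 2015
Tina Jones | 2016
Quinn Jones | 2016
Jack Martinez | 2020
Frank Wilson | 2021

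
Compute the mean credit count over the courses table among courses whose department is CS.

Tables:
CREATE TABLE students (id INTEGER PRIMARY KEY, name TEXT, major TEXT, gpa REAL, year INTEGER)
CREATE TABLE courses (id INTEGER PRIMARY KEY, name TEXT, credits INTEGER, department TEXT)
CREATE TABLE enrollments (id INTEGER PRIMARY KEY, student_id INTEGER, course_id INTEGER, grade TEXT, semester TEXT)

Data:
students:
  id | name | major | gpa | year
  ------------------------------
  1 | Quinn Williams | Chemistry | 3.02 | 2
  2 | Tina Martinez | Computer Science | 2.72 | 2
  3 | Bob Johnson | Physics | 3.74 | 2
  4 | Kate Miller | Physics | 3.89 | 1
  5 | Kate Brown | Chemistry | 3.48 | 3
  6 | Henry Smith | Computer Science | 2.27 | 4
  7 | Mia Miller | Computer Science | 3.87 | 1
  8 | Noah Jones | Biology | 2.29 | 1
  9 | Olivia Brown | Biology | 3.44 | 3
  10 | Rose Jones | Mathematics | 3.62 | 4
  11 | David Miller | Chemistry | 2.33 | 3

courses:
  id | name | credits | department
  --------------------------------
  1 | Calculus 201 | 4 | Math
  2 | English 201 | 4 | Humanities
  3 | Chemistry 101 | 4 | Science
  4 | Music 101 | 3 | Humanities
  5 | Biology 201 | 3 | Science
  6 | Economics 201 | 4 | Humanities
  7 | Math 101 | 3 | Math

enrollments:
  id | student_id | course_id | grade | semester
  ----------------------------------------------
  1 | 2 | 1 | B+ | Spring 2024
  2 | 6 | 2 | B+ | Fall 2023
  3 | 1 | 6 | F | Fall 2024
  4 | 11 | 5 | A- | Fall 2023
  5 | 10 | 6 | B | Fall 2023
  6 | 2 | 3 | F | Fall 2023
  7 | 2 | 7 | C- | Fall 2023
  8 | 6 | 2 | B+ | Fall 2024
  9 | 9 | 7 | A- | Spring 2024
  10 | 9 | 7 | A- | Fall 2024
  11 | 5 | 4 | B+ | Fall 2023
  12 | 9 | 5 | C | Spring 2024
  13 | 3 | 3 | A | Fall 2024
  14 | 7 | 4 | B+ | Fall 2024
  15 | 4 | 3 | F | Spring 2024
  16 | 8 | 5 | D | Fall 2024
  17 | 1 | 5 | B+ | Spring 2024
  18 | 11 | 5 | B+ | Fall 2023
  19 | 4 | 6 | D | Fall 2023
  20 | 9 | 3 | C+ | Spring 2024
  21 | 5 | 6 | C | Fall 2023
SELECT AVG(credits) FROM courses WHERE department = 'CS'

Execution result:
NULL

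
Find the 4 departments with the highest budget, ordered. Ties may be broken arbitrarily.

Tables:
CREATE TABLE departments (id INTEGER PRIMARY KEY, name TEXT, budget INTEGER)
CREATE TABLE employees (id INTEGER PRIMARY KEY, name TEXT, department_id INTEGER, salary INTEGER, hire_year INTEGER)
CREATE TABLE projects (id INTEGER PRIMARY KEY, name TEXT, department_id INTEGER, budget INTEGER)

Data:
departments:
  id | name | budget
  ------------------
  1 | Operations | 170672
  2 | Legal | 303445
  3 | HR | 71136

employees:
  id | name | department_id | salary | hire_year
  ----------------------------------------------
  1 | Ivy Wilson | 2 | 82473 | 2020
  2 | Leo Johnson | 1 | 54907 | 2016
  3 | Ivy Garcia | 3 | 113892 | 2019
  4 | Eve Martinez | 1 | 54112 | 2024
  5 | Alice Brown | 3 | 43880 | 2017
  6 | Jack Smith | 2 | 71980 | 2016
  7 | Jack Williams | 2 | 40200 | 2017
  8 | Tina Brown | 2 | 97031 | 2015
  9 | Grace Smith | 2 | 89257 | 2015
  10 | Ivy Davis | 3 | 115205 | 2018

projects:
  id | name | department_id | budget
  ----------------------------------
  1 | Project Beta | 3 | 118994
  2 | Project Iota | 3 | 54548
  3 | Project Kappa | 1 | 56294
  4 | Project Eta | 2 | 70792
SELECT name, budget FROM departments ORDER BY budget DESC LIMIT 4

Execution result:
name | budget
Legal | 303445
Operations | 170672
HR | 71136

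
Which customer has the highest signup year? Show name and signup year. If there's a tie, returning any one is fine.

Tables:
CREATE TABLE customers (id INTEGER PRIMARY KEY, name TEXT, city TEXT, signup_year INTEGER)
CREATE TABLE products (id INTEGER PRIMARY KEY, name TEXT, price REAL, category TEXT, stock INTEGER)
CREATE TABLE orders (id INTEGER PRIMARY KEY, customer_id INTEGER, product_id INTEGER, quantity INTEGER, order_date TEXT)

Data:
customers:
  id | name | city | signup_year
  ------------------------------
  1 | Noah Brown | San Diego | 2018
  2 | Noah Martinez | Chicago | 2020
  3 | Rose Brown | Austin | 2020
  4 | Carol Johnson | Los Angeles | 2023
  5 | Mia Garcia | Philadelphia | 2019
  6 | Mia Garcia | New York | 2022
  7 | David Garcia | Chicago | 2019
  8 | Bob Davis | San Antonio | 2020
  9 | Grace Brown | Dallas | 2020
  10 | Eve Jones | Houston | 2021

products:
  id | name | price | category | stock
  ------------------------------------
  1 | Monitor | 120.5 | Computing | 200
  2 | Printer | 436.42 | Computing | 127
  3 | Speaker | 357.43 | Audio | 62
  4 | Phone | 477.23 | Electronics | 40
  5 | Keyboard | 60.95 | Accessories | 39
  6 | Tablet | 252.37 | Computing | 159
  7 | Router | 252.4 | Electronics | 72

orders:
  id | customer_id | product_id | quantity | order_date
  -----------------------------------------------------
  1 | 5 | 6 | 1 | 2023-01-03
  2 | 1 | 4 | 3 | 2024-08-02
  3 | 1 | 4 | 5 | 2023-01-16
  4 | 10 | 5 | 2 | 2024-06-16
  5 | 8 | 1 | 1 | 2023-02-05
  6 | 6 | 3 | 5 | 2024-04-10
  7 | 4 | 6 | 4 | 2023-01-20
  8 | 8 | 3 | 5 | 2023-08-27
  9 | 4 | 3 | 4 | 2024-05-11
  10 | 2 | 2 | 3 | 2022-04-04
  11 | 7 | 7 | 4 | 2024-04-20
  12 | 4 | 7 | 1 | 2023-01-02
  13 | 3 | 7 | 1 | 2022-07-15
SELECT name, signup_year FROM customers ORDER BY signup_year DESC LIMIT 1

Execution result:
name | signup_year
Carol Johnson | 2023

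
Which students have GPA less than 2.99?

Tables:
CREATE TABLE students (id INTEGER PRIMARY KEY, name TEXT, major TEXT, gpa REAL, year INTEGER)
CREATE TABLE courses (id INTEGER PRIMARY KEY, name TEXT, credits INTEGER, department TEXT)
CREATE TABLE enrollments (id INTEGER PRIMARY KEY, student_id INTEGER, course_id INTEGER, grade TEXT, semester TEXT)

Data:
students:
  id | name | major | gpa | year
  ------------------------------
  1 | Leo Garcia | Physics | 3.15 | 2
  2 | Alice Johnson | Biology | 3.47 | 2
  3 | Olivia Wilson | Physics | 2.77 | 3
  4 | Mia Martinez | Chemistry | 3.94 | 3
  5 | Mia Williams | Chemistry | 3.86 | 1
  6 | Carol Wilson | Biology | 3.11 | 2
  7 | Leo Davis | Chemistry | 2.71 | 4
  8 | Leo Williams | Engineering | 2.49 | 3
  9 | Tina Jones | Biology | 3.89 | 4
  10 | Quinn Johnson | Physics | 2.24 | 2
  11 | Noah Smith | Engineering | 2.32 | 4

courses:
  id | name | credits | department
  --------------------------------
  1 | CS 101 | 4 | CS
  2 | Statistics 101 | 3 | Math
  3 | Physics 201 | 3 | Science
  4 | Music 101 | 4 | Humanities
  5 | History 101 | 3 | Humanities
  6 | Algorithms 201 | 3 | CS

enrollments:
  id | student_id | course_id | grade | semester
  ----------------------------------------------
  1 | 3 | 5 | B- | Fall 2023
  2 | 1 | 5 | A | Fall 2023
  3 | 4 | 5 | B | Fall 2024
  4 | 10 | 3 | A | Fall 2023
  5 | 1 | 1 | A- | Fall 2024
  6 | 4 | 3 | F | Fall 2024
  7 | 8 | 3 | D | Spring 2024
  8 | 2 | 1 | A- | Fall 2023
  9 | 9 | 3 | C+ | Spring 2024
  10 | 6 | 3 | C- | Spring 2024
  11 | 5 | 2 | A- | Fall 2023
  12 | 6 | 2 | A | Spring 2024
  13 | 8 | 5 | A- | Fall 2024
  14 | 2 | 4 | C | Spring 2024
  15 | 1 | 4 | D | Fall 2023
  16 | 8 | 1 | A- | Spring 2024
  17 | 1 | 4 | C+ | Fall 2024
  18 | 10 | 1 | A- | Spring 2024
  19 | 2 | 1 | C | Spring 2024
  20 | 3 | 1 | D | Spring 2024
SELECT name, gpa FROM students WHERE gpa < 2.99

Execution result:
name | gpa
Olivia Wilson | 2.77
Leo Davis | 2.71
Leo Williams | 2.49
Quinn Johnson | 2.24
Noah Smith | 2.32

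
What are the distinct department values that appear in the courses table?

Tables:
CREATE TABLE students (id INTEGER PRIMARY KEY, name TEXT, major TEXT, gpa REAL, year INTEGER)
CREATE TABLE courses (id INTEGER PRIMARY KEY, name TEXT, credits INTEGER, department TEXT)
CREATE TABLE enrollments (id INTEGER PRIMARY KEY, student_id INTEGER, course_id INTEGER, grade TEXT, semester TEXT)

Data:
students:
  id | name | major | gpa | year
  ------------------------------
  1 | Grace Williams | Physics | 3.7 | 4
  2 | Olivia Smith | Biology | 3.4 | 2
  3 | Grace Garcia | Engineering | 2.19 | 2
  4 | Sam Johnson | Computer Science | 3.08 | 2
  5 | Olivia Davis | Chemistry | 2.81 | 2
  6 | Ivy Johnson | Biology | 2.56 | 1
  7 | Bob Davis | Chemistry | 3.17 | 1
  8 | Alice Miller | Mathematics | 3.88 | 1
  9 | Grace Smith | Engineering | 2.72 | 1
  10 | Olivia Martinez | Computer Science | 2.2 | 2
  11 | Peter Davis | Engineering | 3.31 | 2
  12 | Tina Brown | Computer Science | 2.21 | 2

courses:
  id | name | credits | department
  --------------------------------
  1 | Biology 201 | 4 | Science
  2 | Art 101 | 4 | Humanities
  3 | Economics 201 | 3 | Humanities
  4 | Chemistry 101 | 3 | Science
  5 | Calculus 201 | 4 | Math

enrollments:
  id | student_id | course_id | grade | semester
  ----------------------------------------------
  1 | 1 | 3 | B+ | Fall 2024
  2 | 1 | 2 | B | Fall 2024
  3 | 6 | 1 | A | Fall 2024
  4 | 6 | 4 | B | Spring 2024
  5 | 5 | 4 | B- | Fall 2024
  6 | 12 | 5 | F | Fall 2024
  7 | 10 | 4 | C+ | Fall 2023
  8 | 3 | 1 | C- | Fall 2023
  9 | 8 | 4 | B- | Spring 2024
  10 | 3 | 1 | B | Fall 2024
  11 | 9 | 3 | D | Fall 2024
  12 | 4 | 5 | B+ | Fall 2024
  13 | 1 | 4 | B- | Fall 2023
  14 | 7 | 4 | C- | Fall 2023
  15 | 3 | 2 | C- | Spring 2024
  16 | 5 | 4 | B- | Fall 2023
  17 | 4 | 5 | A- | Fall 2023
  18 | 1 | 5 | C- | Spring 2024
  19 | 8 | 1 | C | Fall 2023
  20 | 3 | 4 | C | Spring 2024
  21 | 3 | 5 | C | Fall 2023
SELECT DISTINCT department FROM courses

Execution result:
department
Science
Humanities
Math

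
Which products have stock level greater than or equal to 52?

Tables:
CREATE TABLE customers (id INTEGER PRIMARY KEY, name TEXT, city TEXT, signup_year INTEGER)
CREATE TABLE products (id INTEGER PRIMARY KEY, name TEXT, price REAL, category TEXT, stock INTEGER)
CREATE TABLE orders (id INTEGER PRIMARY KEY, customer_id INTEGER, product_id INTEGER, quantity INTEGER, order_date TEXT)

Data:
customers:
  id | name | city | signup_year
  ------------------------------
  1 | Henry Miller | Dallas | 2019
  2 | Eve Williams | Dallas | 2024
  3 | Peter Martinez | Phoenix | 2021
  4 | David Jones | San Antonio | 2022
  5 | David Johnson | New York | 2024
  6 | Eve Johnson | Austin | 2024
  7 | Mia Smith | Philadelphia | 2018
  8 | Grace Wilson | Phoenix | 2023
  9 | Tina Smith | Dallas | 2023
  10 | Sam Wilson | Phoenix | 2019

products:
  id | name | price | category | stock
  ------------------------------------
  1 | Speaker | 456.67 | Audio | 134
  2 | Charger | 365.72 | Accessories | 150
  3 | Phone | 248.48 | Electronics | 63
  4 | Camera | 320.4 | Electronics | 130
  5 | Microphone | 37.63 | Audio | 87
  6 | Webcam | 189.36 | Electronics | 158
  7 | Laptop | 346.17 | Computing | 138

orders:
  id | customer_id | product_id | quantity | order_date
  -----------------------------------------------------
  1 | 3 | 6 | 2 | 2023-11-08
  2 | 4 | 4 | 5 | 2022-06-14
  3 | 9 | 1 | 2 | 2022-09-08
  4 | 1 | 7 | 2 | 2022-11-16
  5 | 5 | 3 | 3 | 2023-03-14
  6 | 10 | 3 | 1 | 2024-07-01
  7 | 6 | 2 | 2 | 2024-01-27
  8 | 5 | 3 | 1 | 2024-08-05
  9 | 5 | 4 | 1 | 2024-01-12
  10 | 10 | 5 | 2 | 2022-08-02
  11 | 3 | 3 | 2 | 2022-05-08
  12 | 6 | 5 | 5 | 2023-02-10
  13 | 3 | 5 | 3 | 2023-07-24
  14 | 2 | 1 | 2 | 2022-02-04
SELECT name, stock FROM products WHERE stock >= 52

Execution result:
name | stock
Speaker | 134
Charger | 150
Phone | 63
Camera | 130
Microphone | 87
Webcam | 158
Laptop | 138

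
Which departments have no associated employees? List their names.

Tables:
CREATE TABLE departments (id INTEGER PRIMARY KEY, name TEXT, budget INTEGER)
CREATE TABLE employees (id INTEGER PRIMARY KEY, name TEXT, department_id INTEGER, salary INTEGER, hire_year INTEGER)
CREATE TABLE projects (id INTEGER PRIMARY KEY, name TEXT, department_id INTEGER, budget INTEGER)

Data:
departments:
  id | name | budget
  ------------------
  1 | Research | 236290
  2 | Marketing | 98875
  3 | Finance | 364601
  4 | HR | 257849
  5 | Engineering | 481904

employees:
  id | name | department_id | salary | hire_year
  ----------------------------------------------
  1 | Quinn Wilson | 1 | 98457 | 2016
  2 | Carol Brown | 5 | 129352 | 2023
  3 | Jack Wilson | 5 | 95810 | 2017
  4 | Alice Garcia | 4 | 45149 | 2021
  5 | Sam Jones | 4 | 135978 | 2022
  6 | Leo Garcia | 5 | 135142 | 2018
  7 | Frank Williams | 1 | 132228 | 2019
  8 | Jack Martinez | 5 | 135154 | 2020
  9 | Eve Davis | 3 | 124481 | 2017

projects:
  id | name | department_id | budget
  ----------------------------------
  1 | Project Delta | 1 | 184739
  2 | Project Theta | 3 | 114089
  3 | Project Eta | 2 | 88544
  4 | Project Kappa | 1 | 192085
SELECT p.name FROM departments p LEFT JOIN employees c ON c.department_id = p.id WHERE c.id IS NULL

Execution result:
Marketing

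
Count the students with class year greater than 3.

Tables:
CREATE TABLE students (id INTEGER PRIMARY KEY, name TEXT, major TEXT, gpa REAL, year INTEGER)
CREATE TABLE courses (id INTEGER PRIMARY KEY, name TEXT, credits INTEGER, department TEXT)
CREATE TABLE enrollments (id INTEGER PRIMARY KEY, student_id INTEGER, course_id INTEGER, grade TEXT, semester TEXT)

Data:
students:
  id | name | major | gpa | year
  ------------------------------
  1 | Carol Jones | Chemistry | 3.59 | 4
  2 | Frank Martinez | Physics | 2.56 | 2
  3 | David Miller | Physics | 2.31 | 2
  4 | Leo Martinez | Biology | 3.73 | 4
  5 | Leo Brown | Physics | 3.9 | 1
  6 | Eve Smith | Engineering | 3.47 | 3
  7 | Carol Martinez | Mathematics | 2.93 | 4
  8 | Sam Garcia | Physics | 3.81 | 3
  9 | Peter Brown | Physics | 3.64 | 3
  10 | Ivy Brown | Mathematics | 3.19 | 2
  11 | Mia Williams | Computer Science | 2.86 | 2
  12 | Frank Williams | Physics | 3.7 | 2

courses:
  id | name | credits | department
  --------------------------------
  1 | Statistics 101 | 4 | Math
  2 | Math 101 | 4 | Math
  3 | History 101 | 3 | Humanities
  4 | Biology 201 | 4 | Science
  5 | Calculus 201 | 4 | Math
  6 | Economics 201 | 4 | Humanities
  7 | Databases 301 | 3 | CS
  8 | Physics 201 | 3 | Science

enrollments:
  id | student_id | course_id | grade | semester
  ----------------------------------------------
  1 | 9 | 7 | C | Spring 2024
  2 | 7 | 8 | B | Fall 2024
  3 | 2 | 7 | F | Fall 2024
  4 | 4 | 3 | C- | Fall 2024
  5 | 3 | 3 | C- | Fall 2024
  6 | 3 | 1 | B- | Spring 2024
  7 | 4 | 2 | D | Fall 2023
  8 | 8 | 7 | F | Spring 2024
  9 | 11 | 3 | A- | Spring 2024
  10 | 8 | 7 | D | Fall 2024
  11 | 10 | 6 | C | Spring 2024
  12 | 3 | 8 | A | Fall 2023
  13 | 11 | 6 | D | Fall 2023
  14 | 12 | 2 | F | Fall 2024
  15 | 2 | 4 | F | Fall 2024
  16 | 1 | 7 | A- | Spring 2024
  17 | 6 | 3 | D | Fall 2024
SELECT COUNT(*) FROM students WHERE year > 3

Execution result:
3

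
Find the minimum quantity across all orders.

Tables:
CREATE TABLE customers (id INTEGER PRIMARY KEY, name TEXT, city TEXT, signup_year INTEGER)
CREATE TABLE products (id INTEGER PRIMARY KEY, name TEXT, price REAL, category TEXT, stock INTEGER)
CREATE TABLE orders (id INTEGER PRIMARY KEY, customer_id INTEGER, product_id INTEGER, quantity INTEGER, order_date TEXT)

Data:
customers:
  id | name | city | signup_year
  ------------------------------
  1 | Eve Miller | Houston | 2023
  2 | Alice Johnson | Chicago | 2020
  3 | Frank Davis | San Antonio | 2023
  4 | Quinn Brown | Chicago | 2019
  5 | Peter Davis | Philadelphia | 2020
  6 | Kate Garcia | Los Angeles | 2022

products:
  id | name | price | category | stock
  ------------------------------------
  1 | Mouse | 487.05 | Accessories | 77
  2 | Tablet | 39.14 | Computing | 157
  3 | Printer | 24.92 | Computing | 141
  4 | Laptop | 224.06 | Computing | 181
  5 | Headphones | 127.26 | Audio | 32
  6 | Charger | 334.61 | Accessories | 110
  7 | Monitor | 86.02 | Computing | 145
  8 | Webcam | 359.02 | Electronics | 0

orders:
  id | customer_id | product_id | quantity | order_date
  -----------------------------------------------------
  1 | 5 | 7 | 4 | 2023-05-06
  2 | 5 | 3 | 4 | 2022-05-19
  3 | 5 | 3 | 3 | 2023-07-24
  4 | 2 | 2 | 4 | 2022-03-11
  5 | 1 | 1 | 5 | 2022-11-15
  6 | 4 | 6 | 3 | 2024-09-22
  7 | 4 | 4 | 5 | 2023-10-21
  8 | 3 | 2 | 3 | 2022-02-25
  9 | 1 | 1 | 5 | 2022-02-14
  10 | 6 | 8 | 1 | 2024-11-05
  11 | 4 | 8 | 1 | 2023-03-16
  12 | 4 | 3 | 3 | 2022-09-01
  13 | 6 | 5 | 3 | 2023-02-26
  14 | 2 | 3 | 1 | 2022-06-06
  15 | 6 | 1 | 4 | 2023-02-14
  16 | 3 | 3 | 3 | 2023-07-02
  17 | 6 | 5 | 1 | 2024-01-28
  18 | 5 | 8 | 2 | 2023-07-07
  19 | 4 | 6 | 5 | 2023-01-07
SELECT MIN(quantity) FROM orders

Execution result:
1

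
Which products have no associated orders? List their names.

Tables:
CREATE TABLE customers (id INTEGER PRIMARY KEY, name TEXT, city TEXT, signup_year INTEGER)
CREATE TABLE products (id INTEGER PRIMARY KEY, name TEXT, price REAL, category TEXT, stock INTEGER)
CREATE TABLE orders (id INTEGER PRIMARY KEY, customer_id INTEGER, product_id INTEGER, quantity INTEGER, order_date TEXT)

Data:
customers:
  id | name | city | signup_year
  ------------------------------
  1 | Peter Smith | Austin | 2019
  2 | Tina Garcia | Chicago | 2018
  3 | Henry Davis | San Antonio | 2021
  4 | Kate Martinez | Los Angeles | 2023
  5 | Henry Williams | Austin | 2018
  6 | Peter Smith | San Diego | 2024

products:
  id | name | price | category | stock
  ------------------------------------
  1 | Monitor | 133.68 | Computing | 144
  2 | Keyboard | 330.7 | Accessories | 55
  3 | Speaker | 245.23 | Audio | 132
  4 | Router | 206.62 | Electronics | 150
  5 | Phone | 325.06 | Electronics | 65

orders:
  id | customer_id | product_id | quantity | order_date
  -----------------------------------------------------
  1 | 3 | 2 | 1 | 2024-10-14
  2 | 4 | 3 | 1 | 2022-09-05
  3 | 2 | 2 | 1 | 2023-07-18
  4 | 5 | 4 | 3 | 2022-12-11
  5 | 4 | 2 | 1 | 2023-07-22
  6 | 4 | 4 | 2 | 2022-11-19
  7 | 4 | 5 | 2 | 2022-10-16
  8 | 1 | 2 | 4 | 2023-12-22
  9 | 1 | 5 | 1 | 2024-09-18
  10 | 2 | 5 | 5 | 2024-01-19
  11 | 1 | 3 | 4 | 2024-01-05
SELECT p.name FROM products p LEFT JOIN orders c ON c.product_id = p.id WHERE c.id IS NULL

Execution result:
Monitor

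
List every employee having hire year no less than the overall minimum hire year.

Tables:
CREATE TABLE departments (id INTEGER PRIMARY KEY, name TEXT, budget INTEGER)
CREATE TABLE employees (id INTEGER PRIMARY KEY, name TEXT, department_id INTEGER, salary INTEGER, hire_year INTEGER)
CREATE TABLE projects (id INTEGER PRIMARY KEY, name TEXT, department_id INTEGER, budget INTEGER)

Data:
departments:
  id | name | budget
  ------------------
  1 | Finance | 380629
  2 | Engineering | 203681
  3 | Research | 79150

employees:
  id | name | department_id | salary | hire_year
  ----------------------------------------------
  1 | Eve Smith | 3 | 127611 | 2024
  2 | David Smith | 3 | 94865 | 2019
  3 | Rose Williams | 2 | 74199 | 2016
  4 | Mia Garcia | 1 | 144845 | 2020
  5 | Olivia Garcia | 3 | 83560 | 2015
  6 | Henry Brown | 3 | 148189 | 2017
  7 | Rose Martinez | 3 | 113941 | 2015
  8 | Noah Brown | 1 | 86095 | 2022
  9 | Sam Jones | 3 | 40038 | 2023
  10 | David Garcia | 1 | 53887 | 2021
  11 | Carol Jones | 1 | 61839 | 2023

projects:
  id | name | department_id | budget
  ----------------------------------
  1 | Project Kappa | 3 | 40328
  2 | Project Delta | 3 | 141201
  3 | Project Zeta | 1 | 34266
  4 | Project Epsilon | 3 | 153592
SELECT name, hire_year FROM employees WHERE hire_year >= (SELECT MIN(hire_year) FROM employees)

Execution result:
name | hire_year
Eve Smith | 2024
David Smith | 2019
Rose Williams | 2016
Mia Garcia | 2020
Olivia Garcia | 2015
Henry Brown | 2017
Rose Martinez | 2015
Noah Brown | 2022
Sam Jones | 2023
David Garcia | 2021
Carol Jones | 2023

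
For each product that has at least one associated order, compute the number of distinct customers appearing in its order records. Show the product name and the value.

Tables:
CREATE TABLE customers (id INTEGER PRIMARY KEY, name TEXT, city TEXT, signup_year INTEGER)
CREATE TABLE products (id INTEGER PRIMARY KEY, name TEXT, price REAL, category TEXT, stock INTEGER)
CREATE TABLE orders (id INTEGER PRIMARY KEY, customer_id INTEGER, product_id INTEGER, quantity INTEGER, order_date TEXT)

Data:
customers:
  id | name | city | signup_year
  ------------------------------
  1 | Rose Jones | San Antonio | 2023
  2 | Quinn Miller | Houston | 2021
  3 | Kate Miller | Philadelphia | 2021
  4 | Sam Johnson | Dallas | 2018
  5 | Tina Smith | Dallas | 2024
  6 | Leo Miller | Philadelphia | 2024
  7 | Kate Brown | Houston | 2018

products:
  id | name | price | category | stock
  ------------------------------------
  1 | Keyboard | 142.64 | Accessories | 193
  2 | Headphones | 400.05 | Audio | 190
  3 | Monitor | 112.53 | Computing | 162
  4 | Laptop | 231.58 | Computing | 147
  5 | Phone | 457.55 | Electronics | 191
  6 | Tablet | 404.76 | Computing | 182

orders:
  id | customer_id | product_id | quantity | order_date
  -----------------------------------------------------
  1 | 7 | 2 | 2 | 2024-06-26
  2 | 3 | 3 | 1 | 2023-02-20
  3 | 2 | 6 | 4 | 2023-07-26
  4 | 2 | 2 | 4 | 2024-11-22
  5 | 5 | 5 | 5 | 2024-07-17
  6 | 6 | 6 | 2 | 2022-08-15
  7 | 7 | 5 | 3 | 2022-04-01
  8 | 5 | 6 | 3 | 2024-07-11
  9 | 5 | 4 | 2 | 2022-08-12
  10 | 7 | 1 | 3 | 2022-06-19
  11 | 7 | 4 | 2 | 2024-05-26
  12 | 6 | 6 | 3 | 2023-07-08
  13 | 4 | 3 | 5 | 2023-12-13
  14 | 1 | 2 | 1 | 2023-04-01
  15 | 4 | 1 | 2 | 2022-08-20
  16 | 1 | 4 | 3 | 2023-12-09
SELECT p.name, COUNT(DISTINCT c.customer_id) AS distinct_customer_count FROM orders c JOIN products p ON c.product_id = p.id GROUP BY p.id, p.name

Execution result:
name | distinct_customer_count
Keyboard | 2
Headphones | 3
Monitor | 2
Laptop | 3
Phone | 2
Tablet | 3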